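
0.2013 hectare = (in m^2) 2013. Check: 1 hectare = 10000 m^2, so 0.2013 hectare = 0.2013 * 10000 = 2013 m^2. Result: 2013 m^2.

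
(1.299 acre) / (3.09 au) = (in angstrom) 113.7. Check: 1 acre = 4046.8564 m^2, so 1.299 acre = 1.299 * 4046.8564 = 5256.8665 m^2. 1 au = 1.4959787e+11 m, so 3.09 au = 3.09 * 1.4959787e+11 = 4.6225742e+11 m. Combine: 5256.8665 m^2 / 4.6225742e+11 m = 1.1372162e-08 m. 1 angstrom = 1e-10 m, so 1.1372162e-08 m = 1.1372162e-08 / 1e-10 = 113.72162 angstrom ≈ 113.7 angstrom (4 s.f.).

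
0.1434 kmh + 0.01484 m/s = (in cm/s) 5.467. Check: 1 kmh = 0.27777778 m/s, so 0.1434 kmh = 0.1434 * 0.27777778 = 0.039833333 m/s. 0.01484 m/s is already in m/s. Sum: 0.039833333 + 0.01484 = 0.054673333 m/s. 1 cm/s = 0.01 m/s, so 0.054673333 m/s = 0.054673333 / 0.01 = 5.4673333 cm/s ≈ 5.467 cm/s (4 s.f.).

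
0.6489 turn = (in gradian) 259.6. Check: 1 turn = 6.2831853 rad, so 0.6489 turn = 0.6489 * 6.2831853 = 4.0771589 rad. 1 gradian = 0.015707963 rad, so 4.0771589 rad = 4.0771589 / 0.015707963 = 259.56 gradian ≈ 259.6 gradian (4 s.f.).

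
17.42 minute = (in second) 1045. Check: 1 minute = 60 s, so 17.42 minute = 17.42 * 60 = 1045.2 s. 1045.2 s = 1045.2 second ≈ 1045 second (4 s.f.).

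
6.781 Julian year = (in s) 2.14e+08. Check: 1 Julian year = 31557600 s, so 6.781 Julian year = 6.781 * 31557600 = 2.1399209e+08 s. Result: 2.1399209e+08 s ≈ 2.14e+08 s (4 s.f.).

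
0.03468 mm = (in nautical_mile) 1 mm = 0.001 m, so 0.03468 mm = 0.03468 * 0.001 = 3.468e-05 m. 1 nautical_mile = 1852 m, so 3.468e-05 m = 3.468e-05 / 1852 = 1.8725702e-08 nautical_mile ≈ 1.873e-08 nautical_mile (4 s.f.). Final answer: 1.873e-08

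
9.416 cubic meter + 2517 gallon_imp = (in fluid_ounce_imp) 7.341e+05. Check: 9.416 cubic meter = 9.416 m^3. 1 gallon_imp = 0.00454609 m^3, so 2517 gallon_imp = 2517 * 0.00454609 = 11.442509 m^3. Sum: 9.416 + 11.442509 = 20.858509 m^3. 1 fluid_ounce_imp = 2.8413063e-05 m^3, so 20.858509 m^3 = 20.858509 / 2.8413063e-05 = 734116.87 fluid_ounce_imp ≈ 7.341e+05 fluid_ounce_imp (4 s.f.).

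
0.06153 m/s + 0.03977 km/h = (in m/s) 0.06153 m/s is already in m/s. 1 km/h = 0.27777778 m/s, so 0.03977 km/h = 0.03977 * 0.27777778 = 0.011047222 m/s. Sum: 0.06153 + 0.011047222 = 0.072577222 m/s. Result: 0.072577222 m/s ≈ 0.07258 m/s (4 s.f.). Final answer: 0.07258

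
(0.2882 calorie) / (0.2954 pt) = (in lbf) 1 calorie = 4.184 J, so 0.2882 calorie = 0.2882 * 4.184 = 1.2058288 J. 1 pt = 0.00035277778 m, so 0.2954 pt = 0.2954 * 0.00035277778 = 0.00010421056 m. Combine: 1.2058288 J / 0.00010421056 m = 11571.081 N. 1 lbf = 4.4482216 N, so 11571.081 N = 11571.081 / 4.4482216 = 2601.2825 lbf ≈ 2601 lbf (4 s.f.). Final answer: 2601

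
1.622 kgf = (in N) 1 kgf = 9.80665 N, so 1.622 kgf = 1.622 * 9.80665 = 15.906386 N. Result: 15.906386 N ≈ 15.91 N (4 s.f.). Final answer: 15.91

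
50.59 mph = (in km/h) 1 mph = 0.44704 m/s, so 50.59 mph = 50.59 * 0.44704 = 22.615754 m/s. 1 km/h = 0.27777778 m/s, so 22.615754 m/s = 22.615754 / 0.27777778 = 81.416713 km/h ≈ 81.42 km/h (4 s.f.). Final answer: 81.42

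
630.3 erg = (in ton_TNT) 1.506e-14. Check: 1 erg = 1e-07 J, so 630.3 erg = 630.3 * 1e-07 = 6.303e-05 J. 1 ton_TNT = 4.184e+09 J, so 6.303e-05 J = 6.303e-05 / 4.184e+09 = 1.5064532e-14 ton_TNT ≈ 1.506e-14 ton_TNT (4 s.f.).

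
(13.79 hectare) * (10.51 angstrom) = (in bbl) 0.0009116. Check: 1 hectare = 10000 m^2, so 13.79 hectare = 13.79 * 10000 = 137900 m^2. 1 angstrom = 1e-10 m, so 10.51 angstrom = 10.51 * 1e-10 = 1.051e-09 m. Combine: 137900 m^2 * 1.051e-09 m = 0.0001449329 m^3. 1 bbl = 0.15898729 m^3, so 0.0001449329 m^3 = 0.0001449329 / 0.15898729 = 0.00091160052 bbl ≈ 0.0009116 bbl (4 s.f.).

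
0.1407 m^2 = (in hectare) 1 hectare = 10000 m^2, so 0.1407 m^2 = 0.1407 / 10000 = 1.407e-05 hectare. Final answer: 1.407e-05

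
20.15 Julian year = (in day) 7360. Check: 1 Julian year = 31557600 s, so 20.15 Julian year = 20.15 * 31557600 = 6.3588564e+08 s. 1 day = 86400 s, so 6.3588564e+08 s = 6.3588564e+08 / 86400 = 7359.7875 day ≈ 7360 day (4 s.f.).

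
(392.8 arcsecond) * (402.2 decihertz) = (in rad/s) 0.07659. Check: 1 arcsecond = 4.8481368e-06 rad, so 392.8 arcsecond = 392.8 * 4.8481368e-06 = 0.0019043481 rad. 1 decihertz = 0.1 Hz, so 402.2 decihertz = 402.2 * 0.1 = 40.22 Hz. Combine: 0.0019043481 rad * 40.22 Hz = 0.076592882 rad/s. Result: 0.076592882 rad/s ≈ 0.07659 rad/s (4 s.f.).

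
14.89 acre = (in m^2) 6.026e+04. Check: 1 acre = 4046.8564 m^2, so 14.89 acre = 14.89 * 4046.8564 = 60257.692 m^2. Result: 60257.692 m^2 ≈ 6.026e+04 m^2 (4 s.f.).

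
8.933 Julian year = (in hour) 1 Julian year = 31557600 s, so 8.933 Julian year = 8.933 * 31557600 = 2.8190404e+08 s. 1 hour = 3600 s, so 2.8190404e+08 s = 2.8190404e+08 / 3600 = 78306.678 hour ≈ 7.831e+04 hour (4 s.f.). Final answer: 7.831e+04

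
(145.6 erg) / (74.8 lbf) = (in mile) 2.719e-11. Check: 1 erg = 1e-07 J, so 145.6 erg = 145.6 * 1e-07 = 1.456e-05 J. 1 lbf = 4.4482216 N, so 74.8 lbf = 74.8 * 4.4482216 = 332.72698 N. Combine: 1.456e-05 J / 332.72698 N = 4.3759602e-08 m. 1 mile = 1609.344 m, so 4.3759602e-08 m = 4.3759602e-08 / 1609.344 = 2.7190956e-11 mile ≈ 2.719e-11 mile (4 s.f.).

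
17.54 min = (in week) 0.00174. Check: 1 min = 60 s, so 17.54 min = 17.54 * 60 = 1052.4 s. 1 week = 604800 s, so 1052.4 s = 1052.4 / 604800 = 0.0017400794 week ≈ 0.00174 week (4 s.f.).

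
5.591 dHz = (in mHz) 1 dHz = 0.1 Hz, so 5.591 dHz = 5.591 * 0.1 = 0.5591 Hz. 1 mHz = 0.001 Hz, so 0.5591 Hz = 0.5591 / 0.001 = 559.1 mHz. Final answer: 559.1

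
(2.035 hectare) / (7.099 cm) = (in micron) 1 hectare = 10000 m^2, so 2.035 hectare = 2.035 * 10000 = 20350 m^2. 1 cm = 0.01 m, so 7.099 cm = 7.099 * 0.01 = 0.07099 m. Combine: 20350 m^2 / 0.07099 m = 286660.09 m. 1 micron = 1e-06 m, so 286660.09 m = 286660.09 / 1e-06 = 2.8666009e+11 micron ≈ 2.867e+11 micron (4 s.f.). Final answer: 2.867e+11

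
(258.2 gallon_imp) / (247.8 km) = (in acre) 1.171e-09. Check: 1 gallon_imp = 0.00454609 m^3, so 258.2 gallon_imp = 258.2 * 0.00454609 = 1.1738004 m^3. 1 km = 1000 m, so 247.8 km = 247.8 * 1000 = 247800 m. Combine: 1.1738004 m^3 / 247800 m = 4.7368864e-06 m^2. 1 acre = 4046.8564 m^2, so 4.7368864e-06 m^2 = 4.7368864e-06 / 4046.8564 = 1.1705101e-09 acre ≈ 1.171e-09 acre (4 s.f.).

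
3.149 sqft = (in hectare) 2.926e-05. Check: 1 sqft = 0.09290304 m^2, so 3.149 sqft = 3.149 * 0.09290304 = 0.29255167 m^2. 1 hectare = 10000 m^2, so 0.29255167 m^2 = 0.29255167 / 10000 = 2.9255167e-05 hectare ≈ 2.926e-05 hectare (4 s.f.).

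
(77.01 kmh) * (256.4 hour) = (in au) 1 kmh = 0.27777778 m/s, so 77.01 kmh = 77.01 * 0.27777778 = 21.391667 m/s. 1 hour = 3600 s, so 256.4 hour = 256.4 * 3600 = 923040 s. Combine: 21.391667 m/s * 923040 s = 19745364 m. 1 au = 1.4959787e+11 m, so 19745364 m = 19745364 / 1.4959787e+11 = 0.00013198961 au ≈ 0.000132 au (4 s.f.). Final answer: 0.000132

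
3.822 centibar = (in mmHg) 1 centibar = 1000 Pa, so 3.822 centibar = 3.822 * 1000 = 3822 Pa. 1 mmHg = 133.32237 Pa, so 3822 Pa = 3822 / 133.32237 = 28.667358 mmHg ≈ 28.67 mmHg (4 s.f.). Final answer: 28.67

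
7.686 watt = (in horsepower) 7.686 watt = 7.686 W. 1 horsepower = 745.69987 W, so 7.686 W = 7.686 / 745.69987 = 0.010307096 horsepower ≈ 0.01031 horsepower (4 s.f.). Final answer: 0.01031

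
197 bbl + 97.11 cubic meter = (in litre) 1 bbl = 0.15898729 m^3, so 197 bbl = 197 * 0.15898729 = 31.320497 m^3. 97.11 cubic meter = 97.11 m^3. Sum: 31.320497 + 97.11 = 128.4305 m^3. 1 litre = 0.001 m^3, so 128.4305 m^3 = 128.4305 / 0.001 = 128430.5 litre ≈ 1.284e+05 litre (4 s.f.). Final answer: 1.284e+05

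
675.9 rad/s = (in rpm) 6454. Check: 1 rpm = 0.10471976 rad/s, so 675.9 rad/s = 675.9 / 0.10471976 = 6454.3696 rpm ≈ 6454 rpm (4 s.f.).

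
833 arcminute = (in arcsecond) 1 arcminute = 0.00029088821 rad, so 833 arcminute = 833 * 0.00029088821 = 0.24230988 rad. 1 arcsecond = 4.8481368e-06 rad, so 0.24230988 rad = 0.24230988 / 4.8481368e-06 = 49980 arcsecond ≈ 4.998e+04 arcsecond (4 s.f.). Final answer: 4.998e+04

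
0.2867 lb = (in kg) 0.13. Check: 1 lb = 0.45359237 kg, so 0.2867 lb = 0.2867 * 0.45359237 = 0.13004493 kg. Result: 0.13004493 kg ≈ 0.13 kg (4 s.f.).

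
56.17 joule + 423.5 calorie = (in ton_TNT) 56.17 joule = 56.17 J. 1 calorie = 4.184 J, so 423.5 calorie = 423.5 * 4.184 = 1771.924 J. Sum: 56.17 + 1771.924 = 1828.094 J. 1 ton_TNT = 4.184e+09 J, so 1828.094 J = 1828.094 / 4.184e+09 = 4.3692495e-07 ton_TNT ≈ 4.369e-07 ton_TNT (4 s.f.). Final answer: 4.369e-07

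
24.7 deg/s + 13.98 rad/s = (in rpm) 1 deg/s = 0.017453293 rad/s, so 24.7 deg/s = 24.7 * 0.017453293 = 0.43109633 rad/s. 13.98 rad/s is already in rad/s. Sum: 0.43109633 + 13.98 = 14.411096 rad/s. 1 rpm = 0.10471976 rad/s, so 14.411096 rad/s = 14.411096 / 0.10471976 = 137.61583 rpm ≈ 137.6 rpm (4 s.f.). Final answer: 137.6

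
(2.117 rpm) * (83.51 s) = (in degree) 1061. Check: 1 rpm = 0.10471976 rad/s, so 2.117 rpm = 2.117 * 0.10471976 = 0.22169172 rad/s. 83.51 s is already in s. Combine: 0.22169172 rad/s * 83.51 s = 18.513476 rad. 1 degree = 0.017453293 rad, so 18.513476 rad = 18.513476 / 0.017453293 = 1060.744 degree ≈ 1061 degree (4 s.f.).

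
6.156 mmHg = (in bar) 0.008207. Check: 1 mmHg = 133.32237 Pa, so 6.156 mmHg = 6.156 * 133.32237 = 820.7325 Pa. 1 bar = 100000 Pa, so 820.7325 Pa = 820.7325 / 100000 = 0.008207325 bar ≈ 0.008207 bar (4 s.f.).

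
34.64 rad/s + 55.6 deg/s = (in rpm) 340.1. Check: 34.64 rad/s is already in rad/s. 1 deg/s = 0.017453293 rad/s, so 55.6 deg/s = 55.6 * 0.017453293 = 0.97040306 rad/s. Sum: 34.64 + 0.97040306 = 35.610403 rad/s. 1 rpm = 0.10471976 rad/s, so 35.610403 rad/s = 35.610403 / 0.10471976 = 340.0543 rpm ≈ 340.1 rpm (4 s.f.).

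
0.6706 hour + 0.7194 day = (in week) 1 hour = 3600 s, so 0.6706 hour = 0.6706 * 3600 = 2414.16 s. 1 day = 86400 s, so 0.7194 day = 0.7194 * 86400 = 62156.16 s. Sum: 2414.16 + 62156.16 = 64570.32 s. 1 week = 604800 s, so 64570.32 s = 64570.32 / 604800 = 0.1067631 week ≈ 0.1068 week (4 s.f.). Final answer: 0.1068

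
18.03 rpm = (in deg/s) 1 rpm = 0.10471976 rad/s, so 18.03 rpm = 18.03 * 0.10471976 = 1.8880972 rad/s. 1 deg/s = 0.017453293 rad/s, so 1.8880972 rad/s = 1.8880972 / 0.017453293 = 108.18 deg/s ≈ 108.2 deg/s (4 s.f.). Final answer: 108.2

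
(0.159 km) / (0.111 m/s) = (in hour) 0.3979. Check: 1 km = 1000 m, so 0.159 km = 0.159 * 1000 = 159 m. 0.111 m/s is already in m/s. Combine: 159 m / 0.111 m/s = 1432.4324 s. 1 hour = 3600 s, so 1432.4324 s = 1432.4324 / 3600 = 0.3978979 hour ≈ 0.3979 hour (4 s.f.).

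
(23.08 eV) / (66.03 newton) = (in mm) 1 eV = 1.6021766e-19 J, so 23.08 eV = 23.08 * 1.6021766e-19 = 3.6978237e-18 J. 66.03 newton = 66.03 N. Combine: 3.6978237e-18 J / 66.03 N = 5.6002176e-20 m. 1 mm = 0.001 m, so 5.6002176e-20 m = 5.6002176e-20 / 0.001 = 5.6002176e-17 mm ≈ 5.6e-17 mm (4 s.f.). Final answer: 5.6e-17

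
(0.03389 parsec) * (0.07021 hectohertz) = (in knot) 1.427e+16. Check: 1 parsec = 3.0856776e+16 m, so 0.03389 parsec = 0.03389 * 3.0856776e+16 = 1.0457361e+15 m. 1 hectohertz = 100 Hz, so 0.07021 hectohertz = 0.07021 * 100 = 7.021 Hz. Combine: 1.0457361e+15 m * 7.021 Hz = 7.3421134e+15 m/s. 1 knot = 0.51444444 m/s, so 7.3421134e+15 m/s = 7.3421134e+15 / 0.51444444 = 1.4271927e+16 knot ≈ 1.427e+16 knot (4 s.f.).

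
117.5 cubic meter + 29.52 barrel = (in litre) 1.222e+05. Check: 117.5 cubic meter = 117.5 m^3. 1 barrel = 0.15898729 m^3, so 29.52 barrel = 29.52 * 0.15898729 = 4.6933049 m^3. Sum: 117.5 + 4.6933049 = 122.1933 m^3. 1 litre = 0.001 m^3, so 122.1933 m^3 = 122.1933 / 0.001 = 122193.3 litre ≈ 1.222e+05 litre (4 s.f.).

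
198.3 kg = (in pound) 437.2. Check: 1 pound = 0.45359237 kg, so 198.3 kg = 198.3 / 0.45359237 = 437.17667 pound ≈ 437.2 pound (4 s.f.).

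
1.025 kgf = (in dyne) 1.005e+06. Check: 1 kgf = 9.80665 N, so 1.025 kgf = 1.025 * 9.80665 = 10.051816 N. 1 dyne = 1e-05 N, so 10.051816 N = 10.051816 / 1e-05 = 1005181.6 dyne ≈ 1.005e+06 dyne (4 s.f.).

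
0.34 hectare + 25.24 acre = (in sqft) 1.136e+06. Check: 1 hectare = 10000 m^2, so 0.34 hectare = 0.34 * 10000 = 3400 m^2. 1 acre = 4046.8564 m^2, so 25.24 acre = 25.24 * 4046.8564 = 102142.66 m^2. Sum: 3400 + 102142.66 = 105542.66 m^2. 1 sqft = 0.09290304 m^2, so 105542.66 m^2 = 105542.66 / 0.09290304 = 1136051.7 sqft ≈ 1.136e+06 sqft (4 s.f.).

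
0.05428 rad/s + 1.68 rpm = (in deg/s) 13.19. Check: 0.05428 rad/s is already in rad/s. 1 rpm = 0.10471976 rad/s, so 1.68 rpm = 1.68 * 0.10471976 = 0.17592919 rad/s. Sum: 0.05428 + 0.17592919 = 0.23020919 rad/s. 1 deg/s = 0.017453293 rad/s, so 0.23020919 rad/s = 0.23020919 / 0.017453293 = 13.190015 deg/s ≈ 13.19 deg/s (4 s.f.).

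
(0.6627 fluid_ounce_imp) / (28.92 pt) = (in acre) 1 fluid_ounce_imp = 2.8413063e-05 m^3, so 0.6627 fluid_ounce_imp = 0.6627 * 2.8413063e-05 = 1.8829337e-05 m^3. 1 pt = 0.00035277778 m, so 28.92 pt = 28.92 * 0.00035277778 = 0.010202333 m. Combine: 1.8829337e-05 m^3 / 0.010202333 m = 0.0018455912 m^2. 1 acre = 4046.8564 m^2, so 0.0018455912 m^2 = 0.0018455912 / 4046.8564 = 4.5605552e-07 acre ≈ 4.561e-07 acre (4 s.f.). Final answer: 4.561e-07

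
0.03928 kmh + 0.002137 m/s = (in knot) 0.02536. Check: 1 kmh = 0.27777778 m/s, so 0.03928 kmh = 0.03928 * 0.27777778 = 0.010911111 m/s. 0.002137 m/s is already in m/s. Sum: 0.010911111 + 0.002137 = 0.013048111 m/s. 1 knot = 0.51444444 m/s, so 0.013048111 m/s = 0.013048111 / 0.51444444 = 0.025363499 knot ≈ 0.02536 knot (4 s.f.).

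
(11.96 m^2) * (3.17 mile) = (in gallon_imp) 11.96 m^2 is already in m^2. 1 mile = 1609.344 m, so 3.17 mile = 3.17 * 1609.344 = 5101.6205 m. Combine: 11.96 m^2 * 5101.6205 m = 61015.381 m^3. 1 gallon_imp = 0.00454609 m^3, so 61015.381 m^3 = 61015.381 / 0.00454609 = 13421507 gallon_imp ≈ 1.342e+07 gallon_imp (4 s.f.). Final answer: 1.342e+07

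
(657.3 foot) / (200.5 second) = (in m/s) 1 foot = 0.3048 m, so 657.3 foot = 657.3 * 0.3048 = 200.34504 m. 200.5 second = 200.5 s. Combine: 200.34504 m / 200.5 s = 0.99922713 m/s. Result: 0.99922713 m/s ≈ 0.9992 m/s (4 s.f.). Final answer: 0.9992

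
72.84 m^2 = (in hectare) 1 hectare = 10000 m^2, so 72.84 m^2 = 72.84 / 10000 = 0.007284 hectare. Final answer: 0.007284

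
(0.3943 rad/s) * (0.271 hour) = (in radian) 0.3943 rad/s is already in rad/s. 1 hour = 3600 s, so 0.271 hour = 0.271 * 3600 = 975.6 s. Combine: 0.3943 rad/s * 975.6 s = 384.67908 rad. 384.67908 rad = 384.67908 radian ≈ 384.7 radian (4 s.f.). Final answer: 384.7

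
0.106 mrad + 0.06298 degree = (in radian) 0.001205. Check: 1 mrad = 0.001 rad, so 0.106 mrad = 0.106 * 0.001 = 0.000106 rad. 1 degree = 0.017453293 rad, so 0.06298 degree = 0.06298 * 0.017453293 = 0.0010992084 rad. Sum: 0.000106 + 0.0010992084 = 0.0012052084 rad. 0.0012052084 rad = 0.0012052084 radian ≈ 0.001205 radian (4 s.f.).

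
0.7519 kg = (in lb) 1 lb = 0.45359237 kg, so 0.7519 kg = 0.7519 / 0.45359237 = 1.6576557 lb ≈ 1.658 lb (4 s.f.). Final answer: 1.658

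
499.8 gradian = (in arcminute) 1 gradian = 0.015707963 rad, so 499.8 gradian = 499.8 * 0.015707963 = 7.85084 rad. 1 arcminute = 0.00029088821 rad, so 7.85084 rad = 7.85084 / 0.00029088821 = 26989.2 arcminute ≈ 2.699e+04 arcminute (4 s.f.). Final answer: 2.699e+04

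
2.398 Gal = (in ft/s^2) 1 Gal = 0.01 m/s^2, so 2.398 Gal = 2.398 * 0.01 = 0.02398 m/s^2. 1 ft/s^2 = 0.3048 m/s^2, so 0.02398 m/s^2 = 0.02398 / 0.3048 = 0.078674541 ft/s^2 ≈ 0.07867 ft/s^2 (4 s.f.). Final answer: 0.07867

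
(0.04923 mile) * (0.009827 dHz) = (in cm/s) 1 mile = 1609.344 m, so 0.04923 mile = 0.04923 * 1609.344 = 79.228005 m. 1 dHz = 0.1 Hz, so 0.009827 dHz = 0.009827 * 0.1 = 0.0009827 Hz. Combine: 79.228005 m * 0.0009827 Hz = 0.077857361 m/s. 1 cm/s = 0.01 m/s, so 0.077857361 m/s = 0.077857361 / 0.01 = 7.7857361 cm/s ≈ 7.786 cm/s (4 s.f.). Final answer: 7.786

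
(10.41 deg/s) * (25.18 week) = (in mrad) 2.767e+09. Check: 1 deg/s = 0.017453293 rad/s, so 10.41 deg/s = 10.41 * 0.017453293 = 0.18168878 rad/s. 1 week = 604800 s, so 25.18 week = 25.18 * 604800 = 15228864 s. Combine: 0.18168878 rad/s * 15228864 s = 2766913.6 rad. 1 mrad = 0.001 rad, so 2766913.6 rad = 2766913.6 / 0.001 = 2.7669136e+09 mrad ≈ 2.767e+09 mrad (4 s.f.).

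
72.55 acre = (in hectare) 29.36. Check: 1 acre = 4046.8564 m^2, so 72.55 acre = 72.55 * 4046.8564 = 293599.43 m^2. 1 hectare = 10000 m^2, so 293599.43 m^2 = 293599.43 / 10000 = 29.359943 hectare ≈ 29.36 hectare (4 s.f.).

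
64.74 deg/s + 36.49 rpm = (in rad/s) 4.951. Check: 1 deg/s = 0.017453293 rad/s, so 64.74 deg/s = 64.74 * 0.017453293 = 1.1299262 rad/s. 1 rpm = 0.10471976 rad/s, so 36.49 rpm = 36.49 * 0.10471976 = 3.8212239 rad/s. Sum: 1.1299262 + 3.8212239 = 4.95115 rad/s. Result: 4.95115 rad/s ≈ 4.951 rad/s (4 s.f.).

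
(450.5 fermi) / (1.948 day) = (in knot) 1 fermi = 1e-15 m, so 450.5 fermi = 450.5 * 1e-15 = 4.505e-13 m. 1 day = 86400 s, so 1.948 day = 1.948 * 86400 = 168307.2 s. Combine: 4.505e-13 m / 168307.2 s = 2.6766532e-18 m/s. 1 knot = 0.51444444 m/s, so 2.6766532e-18 m/s = 2.6766532e-18 / 0.51444444 = 5.2029975e-18 knot ≈ 5.203e-18 knot (4 s.f.). Final answer: 5.203e-18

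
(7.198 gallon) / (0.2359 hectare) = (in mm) 1 gallon = 0.0037854118 m^3, so 7.198 gallon = 7.198 * 0.0037854118 = 0.027247394 m^3. 1 hectare = 10000 m^2, so 0.2359 hectare = 0.2359 * 10000 = 2359 m^2. Combine: 0.027247394 m^3 / 2359 m^2 = 1.15504e-05 m. 1 mm = 0.001 m, so 1.15504e-05 m = 1.15504e-05 / 0.001 = 0.0115504 mm ≈ 0.01155 mm (4 s.f.). Final answer: 0.01155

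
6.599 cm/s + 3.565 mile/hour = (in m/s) 1 cm/s = 0.01 m/s, so 6.599 cm/s = 6.599 * 0.01 = 0.06599 m/s. 1 mile/hour = 0.44704 m/s, so 3.565 mile/hour = 3.565 * 0.44704 = 1.5936976 m/s. Sum: 0.06599 + 1.5936976 = 1.6596876 m/s. Result: 1.6596876 m/s ≈ 1.66 m/s (4 s.f.). Final answer: 1.66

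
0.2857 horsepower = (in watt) 1 horsepower = 745.69987 W, so 0.2857 horsepower = 0.2857 * 745.69987 = 213.04645 W. 213.04645 W = 213.04645 watt ≈ 213 watt (4 s.f.). Final answer: 213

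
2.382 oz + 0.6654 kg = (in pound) 1.616. Check: 1 oz = 0.028349523 kg, so 2.382 oz = 2.382 * 0.028349523 = 0.067528564 kg. 0.6654 kg is already in kg. Sum: 0.067528564 + 0.6654 = 0.73292856 kg. 1 pound = 0.45359237 kg, so 0.73292856 kg = 0.73292856 / 0.45359237 = 1.6158309 pound ≈ 1.616 pound (4 s.f.).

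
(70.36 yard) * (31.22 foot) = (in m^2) 612.2. Check: 1 yard = 0.9144 m, so 70.36 yard = 70.36 * 0.9144 = 64.337184 m. 1 foot = 0.3048 m, so 31.22 foot = 31.22 * 0.3048 = 9.515856 m. Combine: 64.337184 m * 9.515856 m = 612.22338 m^2. Result: 612.22338 m^2 ≈ 612.2 m^2 (4 s.f.).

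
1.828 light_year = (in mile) 1 light_year = 9.4607305e+15 m, so 1.828 light_year = 1.828 * 9.4607305e+15 = 1.7294215e+16 m. 1 mile = 1609.344 m, so 1.7294215e+16 m = 1.7294215e+16 / 1609.344 = 1.0746127e+13 mile ≈ 1.075e+13 mile (4 s.f.). Final answer: 1.075e+13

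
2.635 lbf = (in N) 1 lbf = 4.4482216 N, so 2.635 lbf = 2.635 * 4.4482216 = 11.721064 N. Result: 11.721064 N ≈ 11.72 N (4 s.f.). Final answer: 11.72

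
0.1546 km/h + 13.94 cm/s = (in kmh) 1 km/h = 0.27777778 m/s, so 0.1546 km/h = 0.1546 * 0.27777778 = 0.042944444 m/s. 1 cm/s = 0.01 m/s, so 13.94 cm/s = 13.94 * 0.01 = 0.1394 m/s. Sum: 0.042944444 + 0.1394 = 0.18234444 m/s. 1 kmh = 0.27777778 m/s, so 0.18234444 m/s = 0.18234444 / 0.27777778 = 0.65644 kmh ≈ 0.6564 kmh (4 s.f.). Final answer: 0.6564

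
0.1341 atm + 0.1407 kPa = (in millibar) 1 atm = 101325 Pa, so 0.1341 atm = 0.1341 * 101325 = 13587.682 Pa. 1 kPa = 1000 Pa, so 0.1407 kPa = 0.1407 * 1000 = 140.7 Pa. Sum: 13587.682 + 140.7 = 13728.382 Pa. 1 millibar = 100 Pa, so 13728.382 Pa = 13728.382 / 100 = 137.28383 millibar ≈ 137.3 millibar (4 s.f.). Final answer: 137.3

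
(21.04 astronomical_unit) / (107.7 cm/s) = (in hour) 1 astronomical_unit = 1.4959787e+11 m, so 21.04 astronomical_unit = 21.04 * 1.4959787e+11 = 3.1475392e+12 m. 1 cm/s = 0.01 m/s, so 107.7 cm/s = 107.7 * 0.01 = 1.077 m/s. Combine: 3.1475392e+12 m / 1.077 m/s = 2.9225062e+12 s. 1 hour = 3600 s, so 2.9225062e+12 s = 2.9225062e+12 / 3600 = 8.1180728e+08 hour ≈ 8.118e+08 hour (4 s.f.). Final answer: 8.118e+08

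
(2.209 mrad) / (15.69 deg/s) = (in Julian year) 1 mrad = 0.001 rad, so 2.209 mrad = 2.209 * 0.001 = 0.002209 rad. 1 deg/s = 0.017453293 rad/s, so 15.69 deg/s = 15.69 * 0.017453293 = 0.27384216 rad/s. Combine: 0.002209 rad / 0.27384216 rad/s = 0.0080666907 s. 1 Julian year = 31557600 s, so 0.0080666907 s = 0.0080666907 / 31557600 = 2.55618e-10 Julian year ≈ 2.556e-10 Julian year (4 s.f.). Final answer: 2.556e-10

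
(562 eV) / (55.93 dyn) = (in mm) 1 eV = 1.6021766e-19 J, so 562 eV = 562 * 1.6021766e-19 = 9.0042327e-17 J. 1 dyn = 1e-05 N, so 55.93 dyn = 55.93 * 1e-05 = 0.0005593 N. Combine: 9.0042327e-17 J / 0.0005593 N = 1.6099111e-13 m. 1 mm = 0.001 m, so 1.6099111e-13 m = 1.6099111e-13 / 0.001 = 1.6099111e-10 mm ≈ 1.61e-10 mm (4 s.f.). Final answer: 1.61e-10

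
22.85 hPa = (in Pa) 2285. Check: 1 hPa = 100 Pa, so 22.85 hPa = 22.85 * 100 = 2285 Pa. Result: 2285 Pa.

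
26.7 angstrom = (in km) 1 angstrom = 1e-10 m, so 26.7 angstrom = 26.7 * 1e-10 = 2.67e-09 m. 1 km = 1000 m, so 2.67e-09 m = 2.67e-09 / 1000 = 2.67e-12 km. Final answer: 2.67e-12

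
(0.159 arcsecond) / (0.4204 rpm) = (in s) 1 arcsecond = 4.8481368e-06 rad, so 0.159 arcsecond = 0.159 * 4.8481368e-06 = 7.7085375e-07 rad. 1 rpm = 0.10471976 rad/s, so 0.4204 rpm = 0.4204 * 0.10471976 = 0.044024185 rad/s. Combine: 7.7085375e-07 rad / 0.044024185 rad/s = 1.7509779e-05 s. Result: 1.7509779e-05 s ≈ 1.751e-05 s (4 s.f.). Final answer: 1.751e-05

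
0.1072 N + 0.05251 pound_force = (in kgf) 0.03475. Check: 0.1072 N is already in N. 1 pound_force = 4.4482216 N, so 0.05251 pound_force = 0.05251 * 4.4482216 = 0.23357612 N. Sum: 0.1072 + 0.23357612 = 0.34077612 N. 1 kgf = 9.80665 N, so 0.34077612 N = 0.34077612 / 9.80665 = 0.034749493 kgf ≈ 0.03475 kgf (4 s.f.).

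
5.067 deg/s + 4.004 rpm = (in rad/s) 1 deg/s = 0.017453293 rad/s, so 5.067 deg/s = 5.067 * 0.017453293 = 0.088435833 rad/s. 1 rpm = 0.10471976 rad/s, so 4.004 rpm = 4.004 * 0.10471976 = 0.4192979 rad/s. Sum: 0.088435833 + 0.4192979 = 0.50773373 rad/s. Result: 0.50773373 rad/s ≈ 0.5077 rad/s (4 s.f.). Final answer: 0.5077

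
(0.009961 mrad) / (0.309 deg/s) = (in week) 1 mrad = 0.001 rad, so 0.009961 mrad = 0.009961 * 0.001 = 9.961e-06 rad. 1 deg/s = 0.017453293 rad/s, so 0.309 deg/s = 0.309 * 0.017453293 = 0.0053930674 rad/s. Combine: 9.961e-06 rad / 0.0053930674 rad/s = 0.0018470008 s. 1 week = 604800 s, so 0.0018470008 s = 0.0018470008 / 604800 = 3.0539035e-09 week ≈ 3.054e-09 week (4 s.f.). Final answer: 3.054e-09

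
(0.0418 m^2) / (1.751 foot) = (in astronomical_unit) 0.0418 m^2 is already in m^2. 1 foot = 0.3048 m, so 1.751 foot = 1.751 * 0.3048 = 0.5337048 m. Combine: 0.0418 m^2 / 0.5337048 m = 0.07832045 m. 1 astronomical_unit = 1.4959787e+11 m, so 0.07832045 m = 0.07832045 / 1.4959787e+11 = 5.2353987e-13 astronomical_unit ≈ 5.235e-13 astronomical_unit (4 s.f.). Final answer: 5.235e-13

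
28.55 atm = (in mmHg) 1 atm = 101325 Pa, so 28.55 atm = 28.55 * 101325 = 2892828.8 Pa. 1 mmHg = 133.32237 Pa, so 2892828.8 Pa = 2892828.8 / 133.32237 = 21698 mmHg ≈ 2.17e+04 mmHg (4 s.f.). Final answer: 2.17e+04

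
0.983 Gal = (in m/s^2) 1 Gal = 0.01 m/s^2, so 0.983 Gal = 0.983 * 0.01 = 0.00983 m/s^2. Result: 0.00983 m/s^2. Final answer: 0.00983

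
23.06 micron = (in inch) 1 micron = 1e-06 m, so 23.06 micron = 23.06 * 1e-06 = 2.306e-05 m. 1 inch = 0.0254 m, so 2.306e-05 m = 2.306e-05 / 0.0254 = 0.00090787402 inch ≈ 0.0009079 inch (4 s.f.). Final answer: 0.0009079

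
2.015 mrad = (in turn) 0.0003207. Check: 1 mrad = 0.001 rad, so 2.015 mrad = 2.015 * 0.001 = 0.002015 rad. 1 turn = 6.2831853 rad, so 0.002015 rad = 0.002015 / 6.2831853 = 0.00032069721 turn ≈ 0.0003207 turn (4 s.f.).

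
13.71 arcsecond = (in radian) 1 arcsecond = 4.8481368e-06 rad, so 13.71 arcsecond = 13.71 * 4.8481368e-06 = 6.6467956e-05 rad. 6.6467956e-05 rad = 6.6467956e-05 radian ≈ 6.647e-05 radian (4 s.f.). Final answer: 6.647e-05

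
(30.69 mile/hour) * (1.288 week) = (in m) 1.069e+07. Check: 1 mile/hour = 0.44704 m/s, so 30.69 mile/hour = 30.69 * 0.44704 = 13.719658 m/s. 1 week = 604800 s, so 1.288 week = 1.288 * 604800 = 778982.4 s. Combine: 13.719658 m/s * 778982.4 s = 10687372 m. Result: 10687372 m ≈ 1.069e+07 m (4 s.f.).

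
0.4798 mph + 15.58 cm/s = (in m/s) 1 mph = 0.44704 m/s, so 0.4798 mph = 0.4798 * 0.44704 = 0.21448979 m/s. 1 cm/s = 0.01 m/s, so 15.58 cm/s = 15.58 * 0.01 = 0.1558 m/s. Sum: 0.21448979 + 0.1558 = 0.37028979 m/s. Result: 0.37028979 m/s ≈ 0.3703 m/s (4 s.f.). Final answer: 0.3703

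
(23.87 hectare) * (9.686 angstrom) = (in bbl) 1 hectare = 10000 m^2, so 23.87 hectare = 23.87 * 10000 = 238700 m^2. 1 angstrom = 1e-10 m, so 9.686 angstrom = 9.686 * 1e-10 = 9.686e-10 m. Combine: 238700 m^2 * 9.686e-10 m = 0.00023120482 m^3. 1 bbl = 0.15898729 m^3, so 0.00023120482 m^3 = 0.00023120482 / 0.15898729 = 0.0014542346 bbl ≈ 0.001454 bbl (4 s.f.). Final answer: 0.001454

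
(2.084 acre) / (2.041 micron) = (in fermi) 4.132e+24. Check: 1 acre = 4046.8564 m^2, so 2.084 acre = 2.084 * 4046.8564 = 8433.6488 m^2. 1 micron = 1e-06 m, so 2.041 micron = 2.041 * 1e-06 = 2.041e-06 m. Combine: 8433.6488 m^2 / 2.041e-06 m = 4.132116e+09 m. 1 fermi = 1e-15 m, so 4.132116e+09 m = 4.132116e+09 / 1e-15 = 4.132116e+24 fermi ≈ 4.132e+24 fermi (4 s.f.).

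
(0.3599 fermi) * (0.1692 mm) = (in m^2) 1 fermi = 1e-15 m, so 0.3599 fermi = 0.3599 * 1e-15 = 3.599e-16 m. 1 mm = 0.001 m, so 0.1692 mm = 0.1692 * 0.001 = 0.0001692 m. Combine: 3.599e-16 m * 0.0001692 m = 6.089508e-20 m^2. Result: 6.089508e-20 m^2 ≈ 6.09e-20 m^2 (4 s.f.). Final answer: 6.09e-20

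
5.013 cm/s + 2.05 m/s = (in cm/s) 1 cm/s = 0.01 m/s, so 5.013 cm/s = 5.013 * 0.01 = 0.05013 m/s. 2.05 m/s is already in m/s. Sum: 0.05013 + 2.05 = 2.10013 m/s. 1 cm/s = 0.01 m/s, so 2.10013 m/s = 2.10013 / 0.01 = 210.013 cm/s ≈ 210 cm/s (4 s.f.). Final answer: 210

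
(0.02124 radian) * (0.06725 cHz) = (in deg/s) 0.02124 radian = 0.02124 rad. 1 cHz = 0.01 Hz, so 0.06725 cHz = 0.06725 * 0.01 = 0.0006725 Hz. Combine: 0.02124 rad * 0.0006725 Hz = 1.42839e-05 rad/s. 1 deg/s = 0.017453293 rad/s, so 1.42839e-05 rad/s = 1.42839e-05 / 0.017453293 = 0.00081840718 deg/s ≈ 0.0008184 deg/s (4 s.f.). Final answer: 0.0008184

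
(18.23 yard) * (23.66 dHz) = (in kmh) 142. Check: 1 yard = 0.9144 m, so 18.23 yard = 18.23 * 0.9144 = 16.669512 m. 1 dHz = 0.1 Hz, so 23.66 dHz = 23.66 * 0.1 = 2.366 Hz. Combine: 16.669512 m * 2.366 Hz = 39.440065 m/s. 1 kmh = 0.27777778 m/s, so 39.440065 m/s = 39.440065 / 0.27777778 = 141.98424 kmh ≈ 142 kmh (4 s.f.).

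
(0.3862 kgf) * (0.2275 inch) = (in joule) 1 kgf = 9.80665 N, so 0.3862 kgf = 0.3862 * 9.80665 = 3.7873282 N. 1 inch = 0.0254 m, so 0.2275 inch = 0.2275 * 0.0254 = 0.0057785 m. Combine: 3.7873282 N * 0.0057785 m = 0.021885076 J. 0.021885076 J = 0.021885076 joule ≈ 0.02189 joule (4 s.f.). Final answer: 0.02189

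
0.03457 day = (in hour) 0.8297. Check: 1 day = 86400 s, so 0.03457 day = 0.03457 * 86400 = 2986.848 s. 1 hour = 3600 s, so 2986.848 s = 2986.848 / 3600 = 0.82968 hour ≈ 0.8297 hour (4 s.f.).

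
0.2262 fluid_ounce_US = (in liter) 1 fluid_ounce_US = 2.957353e-05 m^3, so 0.2262 fluid_ounce_US = 0.2262 * 2.957353e-05 = 6.6895324e-06 m^3. 1 liter = 0.001 m^3, so 6.6895324e-06 m^3 = 6.6895324e-06 / 0.001 = 0.0066895324 liter ≈ 0.00669 liter (4 s.f.). Final answer: 0.00669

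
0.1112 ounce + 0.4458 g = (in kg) 0.003598. Check: 1 ounce = 0.028349523 kg, so 0.1112 ounce = 0.1112 * 0.028349523 = 0.003152467 kg. 1 g = 0.001 kg, so 0.4458 g = 0.4458 * 0.001 = 0.0004458 kg. Sum: 0.003152467 + 0.0004458 = 0.003598267 kg. Result: 0.003598267 kg ≈ 0.003598 kg (4 s.f.).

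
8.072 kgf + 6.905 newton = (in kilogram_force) 1 kgf = 9.80665 N, so 8.072 kgf = 8.072 * 9.80665 = 79.159279 N. 6.905 newton = 6.905 N. Sum: 79.159279 + 6.905 = 86.064279 N. 1 kilogram_force = 9.80665 N, so 86.064279 N = 86.064279 / 9.80665 = 8.776114 kilogram_force ≈ 8.776 kilogram_force (4 s.f.). Final answer: 8.776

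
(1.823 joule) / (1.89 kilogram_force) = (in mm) 1.823 joule = 1.823 J. 1 kilogram_force = 9.80665 N, so 1.89 kilogram_force = 1.89 * 9.80665 = 18.534568 N. Combine: 1.823 J / 18.534568 N = 0.098356754 m. 1 mm = 0.001 m, so 0.098356754 m = 0.098356754 / 0.001 = 98.356754 mm ≈ 98.36 mm (4 s.f.). Final answer: 98.36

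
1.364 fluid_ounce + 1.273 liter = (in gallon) 1 fluid_ounce = 2.957353e-05 m^3, so 1.364 fluid_ounce = 1.364 * 2.957353e-05 = 4.0338294e-05 m^3. 1 liter = 0.001 m^3, so 1.273 liter = 1.273 * 0.001 = 0.001273 m^3. Sum: 4.0338294e-05 + 0.001273 = 0.0013133383 m^3. 1 gallon = 0.0037854118 m^3, so 0.0013133383 m^3 = 0.0013133383 / 0.0037854118 = 0.34694727 gallon ≈ 0.3469 gallon (4 s.f.). Final answer: 0.3469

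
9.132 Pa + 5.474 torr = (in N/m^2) 9.132 Pa is already in Pa. 1 torr = 133.32237 Pa, so 5.474 torr = 5.474 * 133.32237 = 729.80664 Pa. Sum: 9.132 + 729.80664 = 738.93864 Pa. 738.93864 Pa = 738.93864 N/m^2 ≈ 738.9 N/m^2 (4 s.f.). Final answer: 738.9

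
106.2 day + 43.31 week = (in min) 1 day = 86400 s, so 106.2 day = 106.2 * 86400 = 9175680 s. 1 week = 604800 s, so 43.31 week = 43.31 * 604800 = 26193888 s. Sum: 9175680 + 26193888 = 35369568 s. 1 min = 60 s, so 35369568 s = 35369568 / 60 = 589492.8 min ≈ 5.895e+05 min (4 s.f.). Final answer: 5.895e+05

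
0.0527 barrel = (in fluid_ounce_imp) 1 barrel = 0.15898729 m^3, so 0.0527 barrel = 0.0527 * 0.15898729 = 0.0083786304 m^3. 1 fluid_ounce_imp = 2.8413063e-05 m^3, so 0.0083786304 m^3 = 0.0083786304 / 2.8413063e-05 = 294.88657 fluid_ounce_imp ≈ 294.9 fluid_ounce_imp (4 s.f.). Final answer: 294.9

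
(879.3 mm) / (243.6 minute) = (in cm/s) 0.006016. Check: 1 mm = 0.001 m, so 879.3 mm = 879.3 * 0.001 = 0.8793 m. 1 minute = 60 s, so 243.6 minute = 243.6 * 60 = 14616 s. Combine: 0.8793 m / 14616 s = 6.0160099e-05 m/s. 1 cm/s = 0.01 m/s, so 6.0160099e-05 m/s = 6.0160099e-05 / 0.01 = 0.0060160099 cm/s ≈ 0.006016 cm/s (4 s.f.).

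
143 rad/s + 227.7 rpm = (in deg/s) 9559. Check: 143 rad/s is already in rad/s. 1 rpm = 0.10471976 rad/s, so 227.7 rpm = 227.7 * 0.10471976 = 23.844688 rad/s. Sum: 143 + 23.844688 = 166.84469 rad/s. 1 deg/s = 0.017453293 rad/s, so 166.84469 rad/s = 166.84469 / 0.017453293 = 9559.4965 deg/s ≈ 9559 deg/s (4 s.f.).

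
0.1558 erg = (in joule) 1.558e-08. Check: 1 erg = 1e-07 J, so 0.1558 erg = 0.1558 * 1e-07 = 1.558e-08 J. 1.558e-08 J = 1.558e-08 joule.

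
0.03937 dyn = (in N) 1 dyn = 1e-05 N, so 0.03937 dyn = 0.03937 * 1e-05 = 3.937e-07 N. Result: 3.937e-07 N. Final answer: 3.937e-07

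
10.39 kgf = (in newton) 1 kgf = 9.80665 N, so 10.39 kgf = 10.39 * 9.80665 = 101.89109 N. 101.89109 N = 101.89109 newton ≈ 101.9 newton (4 s.f.). Final answer: 101.9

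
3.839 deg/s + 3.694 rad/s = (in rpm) 1 deg/s = 0.017453293 rad/s, so 3.839 deg/s = 3.839 * 0.017453293 = 0.06700319 rad/s. 3.694 rad/s is already in rad/s. Sum: 0.06700319 + 3.694 = 3.7610032 rad/s. 1 rpm = 0.10471976 rad/s, so 3.7610032 rad/s = 3.7610032 / 0.10471976 = 35.914935 rpm ≈ 35.91 rpm (4 s.f.). Final answer: 35.91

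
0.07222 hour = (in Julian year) 1 hour = 3600 s, so 0.07222 hour = 0.07222 * 3600 = 259.992 s. 1 Julian year = 31557600 s, so 259.992 s = 259.992 / 31557600 = 8.2386493e-06 Julian year ≈ 8.239e-06 Julian year (4 s.f.). Final answer: 8.239e-06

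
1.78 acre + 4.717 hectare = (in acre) 1 acre = 4046.8564 m^2, so 1.78 acre = 1.78 * 4046.8564 = 7203.4044 m^2. 1 hectare = 10000 m^2, so 4.717 hectare = 4.717 * 10000 = 47170 m^2. Sum: 7203.4044 + 47170 = 54373.404 m^2. 1 acre = 4046.8564 m^2, so 54373.404 m^2 = 54373.404 / 4046.8564 = 13.435961 acre ≈ 13.44 acre (4 s.f.). Final answer: 13.44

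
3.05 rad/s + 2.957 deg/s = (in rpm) 29.62. Check: 3.05 rad/s is already in rad/s. 1 deg/s = 0.017453293 rad/s, so 2.957 deg/s = 2.957 * 0.017453293 = 0.051609386 rad/s. Sum: 3.05 + 0.051609386 = 3.1016094 rad/s. 1 rpm = 0.10471976 rad/s, so 3.1016094 rad/s = 3.1016094 / 0.10471976 = 29.618188 rpm ≈ 29.62 rpm (4 s.f.).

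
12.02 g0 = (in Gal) 1 g0 = 9.80665 m/s^2, so 12.02 g0 = 12.02 * 9.80665 = 117.87593 m/s^2. 1 Gal = 0.01 m/s^2, so 117.87593 m/s^2 = 117.87593 / 0.01 = 11787.593 Gal ≈ 1.179e+04 Gal (4 s.f.). Final answer: 1.179e+04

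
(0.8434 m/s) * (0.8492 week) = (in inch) 1.705e+07. Check: 0.8434 m/s is already in m/s. 1 week = 604800 s, so 0.8492 week = 0.8492 * 604800 = 513596.16 s. Combine: 0.8434 m/s * 513596.16 s = 433167 m. 1 inch = 0.0254 m, so 433167 m = 433167 / 0.0254 = 17053819 inch ≈ 1.705e+07 inch (4 s.f.).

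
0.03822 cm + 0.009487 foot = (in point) 1 cm = 0.01 m, so 0.03822 cm = 0.03822 * 0.01 = 0.0003822 m. 1 foot = 0.3048 m, so 0.009487 foot = 0.009487 * 0.3048 = 0.0028916376 m. Sum: 0.0003822 + 0.0028916376 = 0.0032738376 m. 1 point = 0.00035277778 m, so 0.0032738376 m = 0.0032738376 / 0.00035277778 = 9.2801696 point ≈ 9.28 point (4 s.f.). Final answer: 9.28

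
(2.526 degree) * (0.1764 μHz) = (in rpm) 7.426e-08. Check: 1 degree = 0.017453293 rad, so 2.526 degree = 2.526 * 0.017453293 = 0.044087017 rad. 1 μHz = 1e-06 Hz, so 0.1764 μHz = 0.1764 * 1e-06 = 1.764e-07 Hz. Combine: 0.044087017 rad * 1.764e-07 Hz = 7.7769498e-09 rad/s. 1 rpm = 0.10471976 rad/s, so 7.7769498e-09 rad/s = 7.7769498e-09 / 0.10471976 = 7.42644e-08 rpm ≈ 7.426e-08 rpm (4 s.f.).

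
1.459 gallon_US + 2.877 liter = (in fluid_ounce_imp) 1 gallon_US = 0.0037854118 m^3, so 1.459 gallon_US = 1.459 * 0.0037854118 = 0.0055229158 m^3. 1 liter = 0.001 m^3, so 2.877 liter = 2.877 * 0.001 = 0.002877 m^3. Sum: 0.0055229158 + 0.002877 = 0.0083999158 m^3. 1 fluid_ounce_imp = 2.8413063e-05 m^3, so 0.0083999158 m^3 = 0.0083999158 / 2.8413063e-05 = 295.63571 fluid_ounce_imp ≈ 295.6 fluid_ounce_imp (4 s.f.). Final answer: 295.6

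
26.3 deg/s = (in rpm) 4.383. Check: 1 deg/s = 0.017453293 rad/s, so 26.3 deg/s = 26.3 * 0.017453293 = 0.45902159 rad/s. 1 rpm = 0.10471976 rad/s, so 0.45902159 rad/s = 0.45902159 / 0.10471976 = 4.3833333 rpm ≈ 4.383 rpm (4 s.f.).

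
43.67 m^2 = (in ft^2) 470.1. Check: 1 ft^2 = 0.09290304 m^2, so 43.67 m^2 = 43.67 / 0.09290304 = 470.05997 ft^2 ≈ 470.1 ft^2 (4 s.f.).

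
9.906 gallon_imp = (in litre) 45.03. Check: 1 gallon_imp = 0.00454609 m^3, so 9.906 gallon_imp = 9.906 * 0.00454609 = 0.045033568 m^3. 1 litre = 0.001 m^3, so 0.045033568 m^3 = 0.045033568 / 0.001 = 45.033568 litre ≈ 45.03 litre (4 s.f.).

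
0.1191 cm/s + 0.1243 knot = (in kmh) 0.2345. Check: 1 cm/s = 0.01 m/s, so 0.1191 cm/s = 0.1191 * 0.01 = 0.001191 m/s. 1 knot = 0.51444444 m/s, so 0.1243 knot = 0.1243 * 0.51444444 = 0.063945444 m/s. Sum: 0.001191 + 0.063945444 = 0.065136444 m/s. 1 kmh = 0.27777778 m/s, so 0.065136444 m/s = 0.065136444 / 0.27777778 = 0.2344912 kmh ≈ 0.2345 kmh (4 s.f.).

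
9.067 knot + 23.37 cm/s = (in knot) 9.521. Check: 1 knot = 0.51444444 m/s, so 9.067 knot = 9.067 * 0.51444444 = 4.6644678 m/s. 1 cm/s = 0.01 m/s, so 23.37 cm/s = 23.37 * 0.01 = 0.2337 m/s. Sum: 4.6644678 + 0.2337 = 4.8981678 m/s. 1 knot = 0.51444444 m/s, so 4.8981678 m/s = 4.8981678 / 0.51444444 = 9.5212765 knot ≈ 9.521 knot (4 s.f.).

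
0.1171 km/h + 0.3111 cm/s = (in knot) 1 km/h = 0.27777778 m/s, so 0.1171 km/h = 0.1171 * 0.27777778 = 0.032527778 m/s. 1 cm/s = 0.01 m/s, so 0.3111 cm/s = 0.3111 * 0.01 = 0.003111 m/s. Sum: 0.032527778 + 0.003111 = 0.035638778 m/s. 1 knot = 0.51444444 m/s, so 0.035638778 m/s = 0.035638778 / 0.51444444 = 0.069276242 knot ≈ 0.06928 knot (4 s.f.). Final answer: 0.06928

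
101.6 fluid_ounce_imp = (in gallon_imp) 0.635. Check: 1 fluid_ounce_imp = 2.8413063e-05 m^3, so 101.6 fluid_ounce_imp = 101.6 * 2.8413063e-05 = 0.0028867671 m^3. 1 gallon_imp = 0.00454609 m^3, so 0.0028867671 m^3 = 0.0028867671 / 0.00454609 = 0.635 gallon_imp.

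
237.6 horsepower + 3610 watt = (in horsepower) 1 horsepower = 745.69987 W, so 237.6 horsepower = 237.6 * 745.69987 = 177178.29 W. 3610 watt = 3610 W. Sum: 177178.29 + 3610 = 180788.29 W. 1 horsepower = 745.69987 W, so 180788.29 W = 180788.29 / 745.69987 = 242.44109 horsepower ≈ 242.4 horsepower (4 s.f.). Final answer: 242.4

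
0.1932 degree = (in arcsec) 695.5. Check: 1 degree = 0.017453293 rad, so 0.1932 degree = 0.1932 * 0.017453293 = 0.0033719761 rad. 1 arcsec = 4.8481368e-06 rad, so 0.0033719761 rad = 0.0033719761 / 4.8481368e-06 = 695.52 arcsec ≈ 695.5 arcsec (4 s.f.).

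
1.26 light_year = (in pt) 3.379e+19. Check: 1 light_year = 9.4607305e+15 m, so 1.26 light_year = 1.26 * 9.4607305e+15 = 1.192052e+16 m. 1 pt = 0.00035277778 m, so 1.192052e+16 m = 1.192052e+16 / 0.00035277778 = 3.3790452e+19 pt ≈ 3.379e+19 pt (4 s.f.).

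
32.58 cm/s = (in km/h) 1.173. Check: 1 cm/s = 0.01 m/s, so 32.58 cm/s = 32.58 * 0.01 = 0.3258 m/s. 1 km/h = 0.27777778 m/s, so 0.3258 m/s = 0.3258 / 0.27777778 = 1.17288 km/h ≈ 1.173 km/h (4 s.f.).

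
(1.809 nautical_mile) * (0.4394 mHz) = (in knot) 1 nautical_mile = 1852 m, so 1.809 nautical_mile = 1.809 * 1852 = 3350.268 m. 1 mHz = 0.001 Hz, so 0.4394 mHz = 0.4394 * 0.001 = 0.0004394 Hz. Combine: 3350.268 m * 0.0004394 Hz = 1.4721078 m/s. 1 knot = 0.51444444 m/s, so 1.4721078 m/s = 1.4721078 / 0.51444444 = 2.8615486 knot ≈ 2.862 knot (4 s.f.). Final answer: 2.862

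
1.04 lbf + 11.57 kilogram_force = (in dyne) 1.181e+07. Check: 1 lbf = 4.4482216 N, so 1.04 lbf = 1.04 * 4.4482216 = 4.6261505 N. 1 kilogram_force = 9.80665 N, so 11.57 kilogram_force = 11.57 * 9.80665 = 113.46294 N. Sum: 4.6261505 + 113.46294 = 118.08909 N. 1 dyne = 1e-05 N, so 118.08909 N = 118.08909 / 1e-05 = 11808909 dyne ≈ 1.181e+07 dyne (4 s.f.).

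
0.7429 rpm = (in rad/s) 1 rpm = 0.10471976 rad/s, so 0.7429 rpm = 0.7429 * 0.10471976 = 0.077796306 rad/s. Result: 0.077796306 rad/s ≈ 0.0778 rad/s (4 s.f.). Final answer: 0.0778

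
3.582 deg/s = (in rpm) 1 deg/s = 0.017453293 rad/s, so 3.582 deg/s = 3.582 * 0.017453293 = 0.062517694 rad/s. 1 rpm = 0.10471976 rad/s, so 0.062517694 rad/s = 0.062517694 / 0.10471976 = 0.597 rpm. Final answer: 0.597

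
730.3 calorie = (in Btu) 1 calorie = 4.184 J, so 730.3 calorie = 730.3 * 4.184 = 3055.5752 J. 1 Btu = 1055.0559 J, so 3055.5752 J = 3055.5752 / 1055.0559 = 2.8961265 Btu ≈ 2.896 Btu (4 s.f.). Final answer: 2.896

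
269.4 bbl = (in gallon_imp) 9422. Check: 1 bbl = 0.15898729 m^3, so 269.4 bbl = 269.4 * 0.15898729 = 42.831177 m^3. 1 gallon_imp = 0.00454609 m^3, so 42.831177 m^3 = 42.831177 / 0.00454609 = 9421.5419 gallon_imp ≈ 9422 gallon_imp (4 s.f.).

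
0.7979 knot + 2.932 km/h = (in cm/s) 122.5. Check: 1 knot = 0.51444444 m/s, so 0.7979 knot = 0.7979 * 0.51444444 = 0.41047522 m/s. 1 km/h = 0.27777778 m/s, so 2.932 km/h = 2.932 * 0.27777778 = 0.81444444 m/s. Sum: 0.41047522 + 0.81444444 = 1.2249197 m/s. 1 cm/s = 0.01 m/s, so 1.2249197 m/s = 1.2249197 / 0.01 = 122.49197 cm/s ≈ 122.5 cm/s (4 s.f.).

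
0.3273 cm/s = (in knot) 1 cm/s = 0.01 m/s, so 0.3273 cm/s = 0.3273 * 0.01 = 0.003273 m/s. 1 knot = 0.51444444 m/s, so 0.003273 m/s = 0.003273 / 0.51444444 = 0.006362203 knot ≈ 0.006362 knot (4 s.f.). Final answer: 0.006362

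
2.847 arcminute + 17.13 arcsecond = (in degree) 1 arcminute = 0.00029088821 rad, so 2.847 arcminute = 2.847 * 0.00029088821 = 0.00082815873 rad. 1 arcsecond = 4.8481368e-06 rad, so 17.13 arcsecond = 17.13 * 4.8481368e-06 = 8.3048584e-05 rad. Sum: 0.00082815873 + 8.3048584e-05 = 0.00091120731 rad. 1 degree = 0.017453293 rad, so 0.00091120731 rad = 0.00091120731 / 0.017453293 = 0.052208333 degree ≈ 0.05221 degree (4 s.f.). Final answer: 0.05221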